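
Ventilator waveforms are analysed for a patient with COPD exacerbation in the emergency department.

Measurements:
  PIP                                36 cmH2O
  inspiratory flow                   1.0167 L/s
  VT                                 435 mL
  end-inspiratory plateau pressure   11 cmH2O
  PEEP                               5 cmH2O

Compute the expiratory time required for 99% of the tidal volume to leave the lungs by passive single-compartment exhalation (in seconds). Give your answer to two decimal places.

8.21

R = (PIP − Pplat)/V̇ = (36 − 11) / 1.0167 = 25.0/1.0167 = 24.589 cmH2O·s/L.
C = Vt/(Pplat − PEEP) = 435.0 / (11 − 5) = 435.0/6.0 = 72.5 mL/cmH2O.
τ = R × C = 24.589 × 0.0725 L/cmH2O = 1.783 s.
t = −τ·ln(1 − 0.99) = −1.783·ln(0.01) = 8.211 s.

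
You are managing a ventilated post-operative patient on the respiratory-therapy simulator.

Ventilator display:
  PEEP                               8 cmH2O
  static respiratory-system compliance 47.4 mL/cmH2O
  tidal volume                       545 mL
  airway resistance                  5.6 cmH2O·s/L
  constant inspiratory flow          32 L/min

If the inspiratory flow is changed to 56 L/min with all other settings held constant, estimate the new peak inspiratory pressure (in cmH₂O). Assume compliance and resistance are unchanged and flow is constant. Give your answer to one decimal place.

24.7

Flow: 32 L/min ÷ 60 = 0.5333 L/s.
New flow: 56 L/min ÷ 60 = 0.9333 L/s.
PIP = Vt/C + R·V̇ + PEEP (constant-flow equation of motion).
Only the resistive term changes: ΔPIP = R × ΔV̇ = 5.6 × (0.9333 − 0.5333) = 5.6 × 0.4 = 2.24 cmH2O.
Original PIP = 545/47.4 + 5.6×0.5333 + 8 = 22.484 cmH2O; new PIP = 22.484 + (2.24) = 24.724 cmH2O.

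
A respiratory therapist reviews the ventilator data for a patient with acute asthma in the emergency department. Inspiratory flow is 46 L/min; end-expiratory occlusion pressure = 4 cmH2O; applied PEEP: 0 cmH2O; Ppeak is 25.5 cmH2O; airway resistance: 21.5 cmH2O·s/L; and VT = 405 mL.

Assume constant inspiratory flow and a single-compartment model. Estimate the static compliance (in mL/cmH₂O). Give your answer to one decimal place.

80.7

Flow: 46 L/min ÷ 60 = 0.7667 L/s.
Total PEEP = 4 cmH2O (set 0 + intrinsic 4); this is the baseline alveolar pressure.
Equation of motion (constant flow): PIP = Vt/C + R·V̇ + PEEP.
Vt/C = PIP − R·V̇ − PEEP = 25.5 − 21.5×0.7667 − 4 = 25.5 − 16.484 − 4 = 5.016 cmH2O.
C = Vt / 5.016 = 405 / 5.016 = 80.742 mL/cmH2O.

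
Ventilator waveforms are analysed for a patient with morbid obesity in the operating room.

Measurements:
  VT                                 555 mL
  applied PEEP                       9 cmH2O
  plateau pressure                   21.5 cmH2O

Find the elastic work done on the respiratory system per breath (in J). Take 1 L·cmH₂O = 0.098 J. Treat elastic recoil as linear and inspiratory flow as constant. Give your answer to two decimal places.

Elastic work ≈ ½ × (Pplat − PEEP) × Vt = 0.5 × (21.5 − 9) × 0.555 L = 0.5 × 12.5 × 0.555 = 3.469 L·cmH2O.
× 0.098 J/(L·cmH2O) → 0.34 J.

0.34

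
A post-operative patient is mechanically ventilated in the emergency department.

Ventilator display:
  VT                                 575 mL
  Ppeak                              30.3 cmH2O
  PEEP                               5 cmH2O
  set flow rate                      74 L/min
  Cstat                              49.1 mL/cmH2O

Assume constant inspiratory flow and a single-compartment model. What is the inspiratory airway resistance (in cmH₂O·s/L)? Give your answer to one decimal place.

Flow: 74 L/min ÷ 60 = 1.2333 L/s.
Equation of motion (constant flow): PIP = Vt/C + R·V̇ + PEEP.
R·V̇ = PIP − Vt/C − PEEP = 30.3 − 575/49.1 − 5 = 30.3 − 11.711 − 5 = 13.589 cmH2O.
R = 13.589 / 1.2333 = 11.018 cmH2O·s/L.

11.0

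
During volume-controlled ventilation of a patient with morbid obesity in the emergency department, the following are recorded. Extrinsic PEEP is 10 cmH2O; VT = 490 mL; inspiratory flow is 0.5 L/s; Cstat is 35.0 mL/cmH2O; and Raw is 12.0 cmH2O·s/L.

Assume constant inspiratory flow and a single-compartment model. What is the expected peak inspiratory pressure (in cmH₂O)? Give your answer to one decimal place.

Equation of motion (constant flow): PIP = Vt/C + R·V̇ + PEEP.
PIP = 490/35.0 + 12.0×0.5 + 10 = 14.0 + 6.0 + 10 = 30.0 cmH2O.

30.0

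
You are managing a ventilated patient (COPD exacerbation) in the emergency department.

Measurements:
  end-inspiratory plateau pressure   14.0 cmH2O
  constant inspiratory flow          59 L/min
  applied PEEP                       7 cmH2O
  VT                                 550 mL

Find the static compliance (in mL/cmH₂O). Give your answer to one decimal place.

78.6

Cstat = Vt / (Pplat − PEEP) = 550 / (14.0 − 7) = 550 / 7.0 = 78.571 mL/cmH2O.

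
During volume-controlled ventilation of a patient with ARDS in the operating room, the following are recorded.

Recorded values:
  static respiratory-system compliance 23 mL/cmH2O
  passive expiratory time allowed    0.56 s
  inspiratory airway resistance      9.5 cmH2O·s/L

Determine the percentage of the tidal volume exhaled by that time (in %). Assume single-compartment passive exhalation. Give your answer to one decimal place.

92.3

τ = R × C = 9.5 × 23 mL/cmH2O = 9.5 × 0.023 L/cmH2O = 0.2185 s.
Passive exhalation: V(t)/V₀ = e^(−t/τ) = e^(−0.56/0.2185) = 0.07708.
Fraction exhaled = 1 − 0.07708 = 0.9229 → 92.29%.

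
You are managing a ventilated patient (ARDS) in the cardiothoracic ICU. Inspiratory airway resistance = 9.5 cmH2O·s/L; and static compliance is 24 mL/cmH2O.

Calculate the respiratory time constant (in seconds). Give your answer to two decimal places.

τ = R × C = 9.5 × 24 mL/cmH2O = 9.5 × 0.024 L/cmH2O = 0.228 s.

0.23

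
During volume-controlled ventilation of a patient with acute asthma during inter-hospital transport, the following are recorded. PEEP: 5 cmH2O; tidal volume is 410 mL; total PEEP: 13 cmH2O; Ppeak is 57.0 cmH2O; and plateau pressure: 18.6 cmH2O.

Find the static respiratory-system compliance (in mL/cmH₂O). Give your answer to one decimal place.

End-expiratory occlusion gives total PEEP = 13 cmH2O (intrinsic PEEP = 13 − 5 = 8). Use total PEEP for the elastic gradient.
Cstat = Vt / (Pplat − PEEPtotal) = 410 / (18.6 − 13) = 410 / 5.6 = 73.214 mL/cmH2O.

73.2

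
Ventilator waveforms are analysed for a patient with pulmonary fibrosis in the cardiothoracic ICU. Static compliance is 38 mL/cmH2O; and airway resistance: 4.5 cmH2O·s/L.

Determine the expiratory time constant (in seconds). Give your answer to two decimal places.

0.17

τ = R × C = 4.5 × 38 mL/cmH2O = 4.5 × 0.038 L/cmH2O = 0.171 s.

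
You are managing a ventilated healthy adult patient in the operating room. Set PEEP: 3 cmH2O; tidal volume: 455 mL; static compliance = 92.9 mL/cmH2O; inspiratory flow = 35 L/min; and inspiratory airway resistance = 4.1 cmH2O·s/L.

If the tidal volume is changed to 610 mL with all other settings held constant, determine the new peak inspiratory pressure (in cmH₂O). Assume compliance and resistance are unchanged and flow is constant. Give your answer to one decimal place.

12.0

Flow: 35 L/min ÷ 60 = 0.5833 L/s.
PIP = Vt/C + R·V̇ + PEEP (constant-flow equation of motion).
Only the elastic term changes: ΔPIP = ΔVt / C = (610 − 455) / 92.9 = 1.668 cmH2O.
Original PIP = 455/92.9 + 4.1×0.5833 + 3 = 10.289 cmH2O; new PIP = 10.289 + (1.668) = 11.957 cmH2O.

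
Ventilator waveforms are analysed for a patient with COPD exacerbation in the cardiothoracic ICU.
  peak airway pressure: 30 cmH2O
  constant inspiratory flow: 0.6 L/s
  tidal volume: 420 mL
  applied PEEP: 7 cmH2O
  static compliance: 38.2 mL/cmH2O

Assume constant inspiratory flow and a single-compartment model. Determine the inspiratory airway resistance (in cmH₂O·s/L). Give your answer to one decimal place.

Equation of motion (constant flow): PIP = Vt/C + R·V̇ + PEEP.
R·V̇ = PIP − Vt/C − PEEP = 30 − 420/38.2 − 7 = 30 − 10.995 − 7 = 12.005 cmH2O.
R = 12.005 / 0.6 = 20.008 cmH2O·s/L.

20.0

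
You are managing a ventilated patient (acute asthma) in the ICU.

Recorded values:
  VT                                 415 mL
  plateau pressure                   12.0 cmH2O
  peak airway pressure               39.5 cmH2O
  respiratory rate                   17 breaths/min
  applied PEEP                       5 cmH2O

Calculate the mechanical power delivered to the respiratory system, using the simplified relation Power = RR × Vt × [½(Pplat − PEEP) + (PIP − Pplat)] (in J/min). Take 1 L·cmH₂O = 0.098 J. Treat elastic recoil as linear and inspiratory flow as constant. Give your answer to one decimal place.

21.4

Per-breath work = Vt × [½(Pplat−PEEP) + (PIP−Pplat)] = 0.415 × [0.5×7.0 + 27.5] = 0.415 × 31.0 = 12.865 L·cmH2O.
Power = 17 × 12.865 = 218.71 L·cmH2O/min.
× 0.098 J/(L·cmH2O) → 21.434 J/min.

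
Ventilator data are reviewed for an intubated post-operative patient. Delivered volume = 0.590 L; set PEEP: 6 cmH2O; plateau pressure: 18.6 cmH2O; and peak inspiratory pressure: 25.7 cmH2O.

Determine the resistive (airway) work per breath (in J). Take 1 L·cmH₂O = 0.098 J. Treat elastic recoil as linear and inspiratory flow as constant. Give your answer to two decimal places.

With constant inspiratory flow the resistive pressure is constant at PIP − Pplat = 25.7 − 18.6 = 7.1 cmH2O, so resistive work = 7.1 × 0.590 = 4.189 L·cmH2O.
× 0.098 J/(L·cmH2O) → 0.4105 J.

0.41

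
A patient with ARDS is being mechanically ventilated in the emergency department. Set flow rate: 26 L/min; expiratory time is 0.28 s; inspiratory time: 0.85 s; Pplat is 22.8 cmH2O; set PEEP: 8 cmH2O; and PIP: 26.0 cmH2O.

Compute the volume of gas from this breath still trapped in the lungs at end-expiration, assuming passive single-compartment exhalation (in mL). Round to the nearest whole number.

80

Flow: 26 L/min ÷ 60 = 0.4333 L/s.
Vt = flow × Ti = 0.4333 L/s × 0.85 s × 1000 mL/L = 368.31 mL.
R = (PIP − Pplat)/V̇ = (26.0 − 22.8) / 0.4333 = 3.2/0.4333 = 7.385 cmH2O·s/L.
C = Vt/(Pplat − PEEP) = 368.31 / (22.8 − 8) = 368.31/14.8 = 24.886 mL/cmH2O.
τ = R × C = 7.385 × 0.02489 L/cmH2O = 0.1838 s.
Fraction remaining = e^(−Te/τ) = e^(−0.28/0.1838) = 0.218.
Trapped volume = 368.31 × 0.218 = 80.292 mL.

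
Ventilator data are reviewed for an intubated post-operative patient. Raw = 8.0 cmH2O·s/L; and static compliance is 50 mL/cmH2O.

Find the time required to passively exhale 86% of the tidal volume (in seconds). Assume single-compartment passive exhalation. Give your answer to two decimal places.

τ = R × C = 8.0 × 50 mL/cmH2O = 8.0 × 0.050 L/cmH2O = 0.4 s.
Exhaled fraction f = 1 − e^(−t/τ) → t = −τ·ln(1 − f) = −0.4·ln(0.14) = 0.7864 s.

0.79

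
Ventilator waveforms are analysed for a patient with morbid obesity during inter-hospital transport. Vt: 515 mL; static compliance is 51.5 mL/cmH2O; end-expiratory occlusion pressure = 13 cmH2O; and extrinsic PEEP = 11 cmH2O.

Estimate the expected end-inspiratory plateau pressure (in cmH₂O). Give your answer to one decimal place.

23.0

End-expiratory occlusion gives total PEEP = 13 cmH2O (intrinsic PEEP = 13 − 11 = 2). Use total PEEP for the elastic gradient.
Pplat = PEEPtotal + Vt / Cstat = 13 + 515 / 51.5 = 13 + 10.0 = 23.0 cmH2O.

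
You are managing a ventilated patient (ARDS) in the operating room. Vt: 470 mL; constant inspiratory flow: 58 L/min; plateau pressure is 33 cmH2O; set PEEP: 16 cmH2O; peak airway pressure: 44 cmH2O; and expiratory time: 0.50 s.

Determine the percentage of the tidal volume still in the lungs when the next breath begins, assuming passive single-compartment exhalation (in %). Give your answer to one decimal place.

Flow: 58 L/min ÷ 60 = 0.9667 L/s.
R = (PIP − Pplat)/V̇ = (44 − 33) / 0.9667 = 11.0/0.9667 = 11.379 cmH2O·s/L.
C = Vt/(Pplat − PEEP) = 470.0 / (33 − 16) = 470.0/17.0 = 27.647 mL/cmH2O.
τ = R × C = 11.379 × 0.02765 L/cmH2O = 0.3146 s.
Fraction remaining at end-expiration = e^(−Te/τ) = e^(−0.50/0.3146) = 0.2041 → 20.41%.

20.4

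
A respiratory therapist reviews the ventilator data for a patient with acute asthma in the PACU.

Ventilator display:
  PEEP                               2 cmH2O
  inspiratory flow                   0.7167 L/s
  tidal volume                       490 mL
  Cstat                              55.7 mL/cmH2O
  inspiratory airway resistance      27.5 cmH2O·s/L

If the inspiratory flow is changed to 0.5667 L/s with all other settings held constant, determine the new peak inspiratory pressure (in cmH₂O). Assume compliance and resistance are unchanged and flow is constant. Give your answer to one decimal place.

PIP = Vt/C + R·V̇ + PEEP (constant-flow equation of motion).
Only the resistive term changes: ΔPIP = R × ΔV̇ = 27.5 × (0.5667 − 0.7167) = 27.5 × -0.15 = -4.125 cmH2O.
Original PIP = 490/55.7 + 27.5×0.7167 + 2 = 30.506 cmH2O; new PIP = 30.506 + (-4.125) = 26.381 cmH2O.

26.4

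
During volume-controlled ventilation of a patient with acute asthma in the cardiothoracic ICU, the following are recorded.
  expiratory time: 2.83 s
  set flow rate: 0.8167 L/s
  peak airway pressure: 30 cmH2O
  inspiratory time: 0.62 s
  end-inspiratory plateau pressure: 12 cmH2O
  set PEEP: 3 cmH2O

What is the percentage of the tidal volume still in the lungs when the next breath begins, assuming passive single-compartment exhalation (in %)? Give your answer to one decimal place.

Vt = flow × Ti = 0.8167 L/s × 0.62 s × 1000 mL/L = 506.35 mL.
R = (PIP − Pplat)/V̇ = (30 − 12) / 0.8167 = 18.0/0.8167 = 22.04 cmH2O·s/L.
C = Vt/(Pplat − PEEP) = 506.35 / (12 − 3) = 506.35/9.0 = 56.261 mL/cmH2O.
τ = R × C = 22.04 × 0.05626 L/cmH2O = 1.24 s.
Fraction remaining at end-expiration = e^(−Te/τ) = e^(−2.83/1.24) = 0.1021 → 10.21%.

10.2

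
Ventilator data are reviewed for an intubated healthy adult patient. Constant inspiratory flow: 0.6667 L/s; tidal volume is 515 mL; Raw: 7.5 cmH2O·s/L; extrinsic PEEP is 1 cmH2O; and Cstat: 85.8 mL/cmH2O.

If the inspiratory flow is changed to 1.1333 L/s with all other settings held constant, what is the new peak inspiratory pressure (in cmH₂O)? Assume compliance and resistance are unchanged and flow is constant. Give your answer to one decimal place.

PIP = Vt/C + R·V̇ + PEEP (constant-flow equation of motion).
Only the resistive term changes: ΔPIP = R × ΔV̇ = 7.5 × (1.1333 − 0.6667) = 7.5 × 0.4666 = 3.5 cmH2O.
Original PIP = 515/85.8 + 7.5×0.6667 + 1 = 12.003 cmH2O; new PIP = 12.003 + (3.5) = 15.503 cmH2O.

15.5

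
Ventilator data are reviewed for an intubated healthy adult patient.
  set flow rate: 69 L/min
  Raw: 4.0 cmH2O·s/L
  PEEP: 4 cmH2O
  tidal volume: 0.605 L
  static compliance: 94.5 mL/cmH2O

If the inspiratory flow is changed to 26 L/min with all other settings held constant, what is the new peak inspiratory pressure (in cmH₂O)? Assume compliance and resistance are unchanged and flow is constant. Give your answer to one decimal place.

12.1

Flow: 69 L/min ÷ 60 = 1.15 L/s.
New flow: 26 L/min ÷ 60 = 0.4333 L/s.
PIP = Vt/C + R·V̇ + PEEP (constant-flow equation of motion).
Only the resistive term changes: ΔPIP = R × ΔV̇ = 4.0 × (0.4333 − 1.15) = 4.0 × -0.7167 = -2.867 cmH2O.
Original PIP = 605/94.5 + 4.0×1.15 + 4 = 15.002 cmH2O; new PIP = 15.002 + (-2.867) = 12.135 cmH2O.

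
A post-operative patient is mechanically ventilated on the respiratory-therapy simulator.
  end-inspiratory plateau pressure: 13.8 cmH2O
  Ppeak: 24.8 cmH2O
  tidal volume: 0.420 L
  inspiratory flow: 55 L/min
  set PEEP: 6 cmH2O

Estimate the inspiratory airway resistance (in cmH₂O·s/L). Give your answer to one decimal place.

Flow: 55 L/min ÷ 60 = 0.9167 L/s.
Raw = (PIP − Pplat) / flow = (24.8 − 13.8) / 0.9167 = 11.0 / 0.9167 = 12.0 cmH2O·s/L.

12.0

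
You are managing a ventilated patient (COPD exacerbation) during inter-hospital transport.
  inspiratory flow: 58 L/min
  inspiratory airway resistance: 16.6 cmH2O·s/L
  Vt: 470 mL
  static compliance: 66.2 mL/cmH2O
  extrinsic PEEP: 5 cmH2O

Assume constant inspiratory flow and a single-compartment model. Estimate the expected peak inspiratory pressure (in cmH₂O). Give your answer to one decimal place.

Flow: 58 L/min ÷ 60 = 0.9667 L/s.
Equation of motion (constant flow): PIP = Vt/C + R·V̇ + PEEP.
PIP = 470/66.2 + 16.6×0.9667 + 5 = 7.1 + 16.047 + 5 = 28.147 cmH2O.

28.1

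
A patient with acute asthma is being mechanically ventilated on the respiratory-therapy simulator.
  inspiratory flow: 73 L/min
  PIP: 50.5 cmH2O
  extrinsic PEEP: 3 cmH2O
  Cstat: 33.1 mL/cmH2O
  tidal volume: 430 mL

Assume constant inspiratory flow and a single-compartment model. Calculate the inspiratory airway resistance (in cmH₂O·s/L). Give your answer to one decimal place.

28.4

Flow: 73 L/min ÷ 60 = 1.2167 L/s.
Equation of motion (constant flow): PIP = Vt/C + R·V̇ + PEEP.
R·V̇ = PIP − Vt/C − PEEP = 50.5 − 430/33.1 − 3 = 50.5 − 12.991 − 3 = 34.509 cmH2O.
R = 34.509 / 1.2167 = 28.363 cmH2O·s/L.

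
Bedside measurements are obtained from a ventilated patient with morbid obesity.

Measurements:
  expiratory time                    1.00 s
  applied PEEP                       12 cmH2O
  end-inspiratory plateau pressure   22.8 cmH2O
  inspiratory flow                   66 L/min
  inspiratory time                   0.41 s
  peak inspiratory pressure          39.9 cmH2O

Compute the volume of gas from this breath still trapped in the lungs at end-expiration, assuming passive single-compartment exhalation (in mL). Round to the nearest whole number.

Flow: 66 L/min ÷ 60 = 1.1 L/s.
Vt = flow × Ti = 1.1 L/s × 0.41 s × 1000 mL/L = 451.0 mL.
R = (PIP − Pplat)/V̇ = (39.9 − 22.8) / 1.1 = 17.1/1.1 = 15.545 cmH2O·s/L.
C = Vt/(Pplat − PEEP) = 451.0 / (22.8 − 12) = 451.0/10.8 = 41.759 mL/cmH2O.
τ = R × C = 15.545 × 0.04176 L/cmH2O = 0.6492 s.
Fraction remaining = e^(−Te/τ) = e^(−1.00/0.6492) = 0.2143.
Trapped volume = 451.0 × 0.2143 = 96.649 mL.

97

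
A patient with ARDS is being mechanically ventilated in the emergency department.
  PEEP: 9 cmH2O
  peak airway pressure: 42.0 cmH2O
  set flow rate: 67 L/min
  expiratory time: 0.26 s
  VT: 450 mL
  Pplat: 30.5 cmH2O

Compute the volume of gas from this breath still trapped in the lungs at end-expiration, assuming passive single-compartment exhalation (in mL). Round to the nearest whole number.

Flow: 67 L/min ÷ 60 = 1.1167 L/s.
R = (PIP − Pplat)/V̇ = (42.0 − 30.5) / 1.1167 = 11.5/1.1167 = 10.298 cmH2O·s/L.
C = Vt/(Pplat − PEEP) = 450.0 / (30.5 − 9) = 450.0/21.5 = 20.93 mL/cmH2O.
τ = R × C = 10.298 × 0.02093 L/cmH2O = 0.2155 s.
Fraction remaining = e^(−Te/τ) = e^(−0.26/0.2155) = 0.2992.
Trapped volume = 450.0 × 0.2992 = 134.64 mL.

135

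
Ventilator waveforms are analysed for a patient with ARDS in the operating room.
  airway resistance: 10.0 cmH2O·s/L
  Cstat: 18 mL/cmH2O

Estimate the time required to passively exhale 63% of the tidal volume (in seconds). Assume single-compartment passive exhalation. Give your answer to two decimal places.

τ = R × C = 10.0 × 18 mL/cmH2O = 10.0 × 0.018 L/cmH2O = 0.18 s.
Exhaled fraction f = 1 − e^(−t/τ) → t = −τ·ln(1 − f) = −0.18·ln(0.37) = 0.179 s.

0.18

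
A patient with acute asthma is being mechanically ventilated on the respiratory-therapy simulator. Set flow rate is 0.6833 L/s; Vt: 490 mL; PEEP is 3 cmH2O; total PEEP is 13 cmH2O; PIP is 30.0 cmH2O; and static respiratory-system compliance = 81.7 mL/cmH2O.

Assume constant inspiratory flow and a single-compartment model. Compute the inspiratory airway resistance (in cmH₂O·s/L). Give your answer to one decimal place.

Total PEEP = 13 cmH2O (set 3 + intrinsic 10); this is the baseline alveolar pressure.
Equation of motion (constant flow): PIP = Vt/C + R·V̇ + PEEP.
R·V̇ = PIP − Vt/C − PEEP = 30.0 − 490/81.7 − 13 = 30.0 − 5.998 − 13 = 11.002 cmH2O.
R = 11.002 / 0.6833 = 16.101 cmH2O·s/L.

16.1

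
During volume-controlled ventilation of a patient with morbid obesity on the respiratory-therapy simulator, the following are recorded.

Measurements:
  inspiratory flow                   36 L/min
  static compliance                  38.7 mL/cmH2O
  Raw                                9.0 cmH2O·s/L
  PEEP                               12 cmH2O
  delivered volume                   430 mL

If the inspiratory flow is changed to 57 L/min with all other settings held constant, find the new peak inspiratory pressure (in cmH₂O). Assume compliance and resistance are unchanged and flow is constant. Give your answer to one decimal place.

Flow: 36 L/min ÷ 60 = 0.6 L/s.
New flow: 57 L/min ÷ 60 = 0.95 L/s.
PIP = Vt/C + R·V̇ + PEEP (constant-flow equation of motion).
Only the resistive term changes: ΔPIP = R × ΔV̇ = 9.0 × (0.95 − 0.6) = 9.0 × 0.35 = 3.15 cmH2O.
Original PIP = 430/38.7 + 9.0×0.6 + 12 = 28.511 cmH2O; new PIP = 28.511 + (3.15) = 31.661 cmH2O.

31.7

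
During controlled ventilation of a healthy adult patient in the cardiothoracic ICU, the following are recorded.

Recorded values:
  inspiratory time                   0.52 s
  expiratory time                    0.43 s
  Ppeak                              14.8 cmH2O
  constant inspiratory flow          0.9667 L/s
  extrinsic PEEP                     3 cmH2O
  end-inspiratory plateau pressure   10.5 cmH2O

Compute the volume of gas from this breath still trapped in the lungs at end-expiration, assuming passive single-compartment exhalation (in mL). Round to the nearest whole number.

Vt = flow × Ti = 0.9667 L/s × 0.52 s × 1000 mL/L = 502.68 mL.
R = (PIP − Pplat)/V̇ = (14.8 − 10.5) / 0.9667 = 4.3/0.9667 = 4.448 cmH2O·s/L.
C = Vt/(Pplat − PEEP) = 502.68 / (10.5 − 3) = 502.68/7.5 = 67.024 mL/cmH2O.
τ = R × C = 4.448 × 0.06702 L/cmH2O = 0.2981 s.
Fraction remaining = e^(−Te/τ) = e^(−0.43/0.2981) = 0.2363.
Trapped volume = 502.68 × 0.2363 = 118.78 mL.

119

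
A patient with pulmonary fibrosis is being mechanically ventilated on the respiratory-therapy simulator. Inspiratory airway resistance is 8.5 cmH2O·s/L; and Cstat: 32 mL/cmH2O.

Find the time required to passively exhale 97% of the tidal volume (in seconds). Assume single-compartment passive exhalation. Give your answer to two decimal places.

0.95

τ = R × C = 8.5 × 32 mL/cmH2O = 8.5 × 0.032 L/cmH2O = 0.272 s.
Exhaled fraction f = 1 − e^(−t/τ) → t = −τ·ln(1 − f) = −0.272·ln(0.03) = 0.9538 s.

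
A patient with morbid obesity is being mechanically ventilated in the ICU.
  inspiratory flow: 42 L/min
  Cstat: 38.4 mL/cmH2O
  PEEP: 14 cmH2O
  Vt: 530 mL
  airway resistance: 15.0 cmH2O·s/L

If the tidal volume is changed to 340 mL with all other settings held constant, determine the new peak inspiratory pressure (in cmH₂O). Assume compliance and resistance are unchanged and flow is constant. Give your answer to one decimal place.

Flow: 42 L/min ÷ 60 = 0.7 L/s.
PIP = Vt/C + R·V̇ + PEEP (constant-flow equation of motion).
Only the elastic term changes: ΔPIP = ΔVt / C = (340 − 530) / 38.4 = -4.948 cmH2O.
Original PIP = 530/38.4 + 15.0×0.7 + 14 = 38.302 cmH2O; new PIP = 38.302 + (-4.948) = 33.354 cmH2O.

33.4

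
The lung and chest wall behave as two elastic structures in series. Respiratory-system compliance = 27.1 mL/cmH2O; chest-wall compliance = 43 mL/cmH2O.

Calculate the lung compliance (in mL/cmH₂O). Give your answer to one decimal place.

1/CL = 1/Crs − 1/Ccw.
1/CL = 1/27.1 − 1/43 = 0.01364.
CL = 73.314 mL/cmH2O.

73.3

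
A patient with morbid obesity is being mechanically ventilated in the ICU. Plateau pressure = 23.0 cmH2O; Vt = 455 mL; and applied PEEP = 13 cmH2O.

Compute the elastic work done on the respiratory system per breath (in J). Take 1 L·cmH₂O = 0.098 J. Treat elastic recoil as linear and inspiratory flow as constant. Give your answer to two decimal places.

Elastic work ≈ ½ × (Pplat − PEEP) × Vt = 0.5 × (23.0 − 13) × 0.455 L = 0.5 × 10.0 × 0.455 = 2.275 L·cmH2O.
× 0.098 J/(L·cmH2O) → 0.223 J.

0.22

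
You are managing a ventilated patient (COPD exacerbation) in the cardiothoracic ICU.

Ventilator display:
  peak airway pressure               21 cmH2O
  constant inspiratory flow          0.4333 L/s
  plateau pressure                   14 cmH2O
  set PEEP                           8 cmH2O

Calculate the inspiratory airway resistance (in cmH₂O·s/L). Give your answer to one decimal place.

16.2

Raw = (PIP − Pplat) / flow = (21 − 14) / 0.4333 = 7.0 / 0.4333 = 16.155 cmH2O·s/L.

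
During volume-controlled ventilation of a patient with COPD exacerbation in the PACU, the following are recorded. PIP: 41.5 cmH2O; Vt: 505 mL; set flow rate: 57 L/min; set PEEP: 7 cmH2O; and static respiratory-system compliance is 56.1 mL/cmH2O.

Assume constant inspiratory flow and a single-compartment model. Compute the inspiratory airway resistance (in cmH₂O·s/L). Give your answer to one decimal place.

Flow: 57 L/min ÷ 60 = 0.95 L/s.
Equation of motion (constant flow): PIP = Vt/C + R·V̇ + PEEP.
R·V̇ = PIP − Vt/C − PEEP = 41.5 − 505/56.1 − 7 = 41.5 − 9.002 − 7 = 25.498 cmH2O.
R = 25.498 / 0.95 = 26.84 cmH2O·s/L.

26.8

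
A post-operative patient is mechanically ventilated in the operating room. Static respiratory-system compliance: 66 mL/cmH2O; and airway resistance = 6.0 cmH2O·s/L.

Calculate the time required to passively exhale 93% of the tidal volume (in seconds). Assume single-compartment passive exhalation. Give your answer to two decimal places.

1.05

τ = R × C = 6.0 × 66 mL/cmH2O = 6.0 × 0.066 L/cmH2O = 0.396 s.
Exhaled fraction f = 1 − e^(−t/τ) → t = −τ·ln(1 − f) = −0.396·ln(0.07) = 1.053 s.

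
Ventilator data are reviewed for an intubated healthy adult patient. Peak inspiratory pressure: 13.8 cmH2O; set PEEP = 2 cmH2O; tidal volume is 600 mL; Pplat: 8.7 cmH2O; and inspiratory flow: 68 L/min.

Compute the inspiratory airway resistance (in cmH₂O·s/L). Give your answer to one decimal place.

Flow: 68 L/min ÷ 60 = 1.1333 L/s.
Raw = (PIP − Pplat) / flow = (13.8 − 8.7) / 1.1333 = 5.1 / 1.1333 = 4.5 cmH2O·s/L.

4.5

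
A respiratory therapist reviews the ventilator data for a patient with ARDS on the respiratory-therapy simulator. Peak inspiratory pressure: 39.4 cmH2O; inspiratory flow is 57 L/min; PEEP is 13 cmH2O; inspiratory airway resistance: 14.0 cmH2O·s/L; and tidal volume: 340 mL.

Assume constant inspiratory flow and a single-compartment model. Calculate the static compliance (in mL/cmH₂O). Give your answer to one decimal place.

26.0

Flow: 57 L/min ÷ 60 = 0.95 L/s.
Equation of motion (constant flow): PIP = Vt/C + R·V̇ + PEEP.
Vt/C = PIP − R·V̇ − PEEP = 39.4 − 14.0×0.95 − 13 = 39.4 − 13.3 − 13 = 13.1 cmH2O.
C = Vt / 13.1 = 340 / 13.1 = 25.954 mL/cmH2O.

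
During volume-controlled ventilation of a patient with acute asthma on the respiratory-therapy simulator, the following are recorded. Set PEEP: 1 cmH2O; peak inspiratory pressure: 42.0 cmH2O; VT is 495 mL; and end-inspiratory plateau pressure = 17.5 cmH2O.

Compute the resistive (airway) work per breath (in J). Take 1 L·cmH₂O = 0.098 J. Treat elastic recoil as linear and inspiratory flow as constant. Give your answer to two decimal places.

With constant inspiratory flow the resistive pressure is constant at PIP − Pplat = 42.0 − 17.5 = 24.5 cmH2O, so resistive work = 24.5 × 0.495 = 12.128 L·cmH2O.
× 0.098 J/(L·cmH2O) → 1.189 J.

1.19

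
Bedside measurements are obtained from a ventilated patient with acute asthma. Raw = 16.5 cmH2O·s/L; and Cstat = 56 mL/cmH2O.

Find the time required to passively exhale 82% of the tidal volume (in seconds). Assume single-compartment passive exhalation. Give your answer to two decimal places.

τ = R × C = 16.5 × 56 mL/cmH2O = 16.5 × 0.056 L/cmH2O = 0.924 s.
Exhaled fraction f = 1 − e^(−t/τ) → t = −τ·ln(1 − f) = −0.924·ln(0.18) = 1.584 s.

1.58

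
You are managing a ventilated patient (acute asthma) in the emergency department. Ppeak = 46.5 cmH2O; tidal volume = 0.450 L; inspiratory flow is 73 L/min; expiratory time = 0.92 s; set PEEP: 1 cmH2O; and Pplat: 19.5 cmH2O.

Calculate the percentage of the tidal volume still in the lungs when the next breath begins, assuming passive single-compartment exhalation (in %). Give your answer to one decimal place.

Flow: 73 L/min ÷ 60 = 1.2167 L/s.
R = (PIP − Pplat)/V̇ = (46.5 − 19.5) / 1.2167 = 27.0/1.2167 = 22.191 cmH2O·s/L.
C = Vt/(Pplat − PEEP) = 450.0 / (19.5 − 1) = 450.0/18.5 = 24.324 mL/cmH2O.
τ = R × C = 22.191 × 0.02432 L/cmH2O = 0.5397 s.
Fraction remaining at end-expiration = e^(−Te/τ) = e^(−0.92/0.5397) = 0.1818 → 18.18%.

18.2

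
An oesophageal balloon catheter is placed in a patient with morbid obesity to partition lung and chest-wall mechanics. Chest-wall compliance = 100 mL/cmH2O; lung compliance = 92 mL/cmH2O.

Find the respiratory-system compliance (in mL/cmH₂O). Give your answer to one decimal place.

47.9

Lung and chest wall are elastances in series: 1/Crs = 1/CL + 1/Ccw.
1/Crs = 1/92 + 1/100 = 0.02087.
Crs = 47.916 mL/cmH2O.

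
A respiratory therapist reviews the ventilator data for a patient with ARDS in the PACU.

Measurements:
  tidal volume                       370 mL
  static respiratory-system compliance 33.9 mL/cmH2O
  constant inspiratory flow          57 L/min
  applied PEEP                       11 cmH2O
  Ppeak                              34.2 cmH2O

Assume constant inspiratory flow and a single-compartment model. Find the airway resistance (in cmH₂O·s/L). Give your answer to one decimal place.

Flow: 57 L/min ÷ 60 = 0.95 L/s.
Equation of motion (constant flow): PIP = Vt/C + R·V̇ + PEEP.
R·V̇ = PIP − Vt/C − PEEP = 34.2 − 370/33.9 − 11 = 34.2 − 10.914 − 11 = 12.286 cmH2O.
R = 12.286 / 0.95 = 12.933 cmH2O·s/L.

12.9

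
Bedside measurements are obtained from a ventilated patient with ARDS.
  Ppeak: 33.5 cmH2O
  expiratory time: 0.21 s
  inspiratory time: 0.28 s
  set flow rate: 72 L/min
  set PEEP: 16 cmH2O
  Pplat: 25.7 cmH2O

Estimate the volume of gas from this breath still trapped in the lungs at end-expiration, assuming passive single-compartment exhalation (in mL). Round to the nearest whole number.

132

Flow: 72 L/min ÷ 60 = 1.2 L/s.
Vt = flow × Ti = 1.2 L/s × 0.28 s × 1000 mL/L = 336.0 mL.
R = (PIP − Pplat)/V̇ = (33.5 − 25.7) / 1.2 = 7.8/1.2 = 6.5 cmH2O·s/L.
C = Vt/(Pplat − PEEP) = 336.0 / (25.7 − 16) = 336.0/9.7 = 34.639 mL/cmH2O.
τ = R × C = 6.5 × 0.03464 L/cmH2O = 0.2252 s.
Fraction remaining = e^(−Te/τ) = e^(−0.21/0.2252) = 0.3936.
Trapped volume = 336.0 × 0.3936 = 132.25 mL.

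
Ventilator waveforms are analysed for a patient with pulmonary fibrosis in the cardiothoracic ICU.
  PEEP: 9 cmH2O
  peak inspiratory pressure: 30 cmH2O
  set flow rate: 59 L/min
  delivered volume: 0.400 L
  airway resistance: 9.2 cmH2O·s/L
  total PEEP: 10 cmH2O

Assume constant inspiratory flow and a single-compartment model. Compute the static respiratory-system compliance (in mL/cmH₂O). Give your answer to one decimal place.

Flow: 59 L/min ÷ 60 = 0.9833 L/s.
Total PEEP = 10 cmH2O (set 9 + intrinsic 1); this is the baseline alveolar pressure.
Equation of motion (constant flow): PIP = Vt/C + R·V̇ + PEEP.
Vt/C = PIP − R·V̇ − PEEP = 30 − 9.2×0.9833 − 10 = 30 − 9.046 − 10 = 10.954 cmH2O.
C = Vt / 10.954 = 400 / 10.954 = 36.516 mL/cmH2O.

36.5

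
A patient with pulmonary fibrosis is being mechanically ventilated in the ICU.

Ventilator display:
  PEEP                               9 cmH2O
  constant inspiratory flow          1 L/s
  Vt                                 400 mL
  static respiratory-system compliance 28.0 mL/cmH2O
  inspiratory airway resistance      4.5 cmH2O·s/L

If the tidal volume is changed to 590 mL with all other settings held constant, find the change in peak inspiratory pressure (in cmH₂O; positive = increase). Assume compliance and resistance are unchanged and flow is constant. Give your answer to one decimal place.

PIP = Vt/C + R·V̇ + PEEP (constant-flow equation of motion).
Only the elastic term changes: ΔPIP = ΔVt / C = (590 − 400) / 28.0 = 6.786 cmH2O.

6.8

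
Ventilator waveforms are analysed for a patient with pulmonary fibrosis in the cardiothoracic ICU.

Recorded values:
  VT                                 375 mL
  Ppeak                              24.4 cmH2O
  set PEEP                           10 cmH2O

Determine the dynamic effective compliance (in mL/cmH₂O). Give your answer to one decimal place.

26.0

Dynamic compliance = Vt / (PIP − PEEP) = 375 / (24.4 − 10) = 375 / 14.4 = 26.042 mL/cmH2O.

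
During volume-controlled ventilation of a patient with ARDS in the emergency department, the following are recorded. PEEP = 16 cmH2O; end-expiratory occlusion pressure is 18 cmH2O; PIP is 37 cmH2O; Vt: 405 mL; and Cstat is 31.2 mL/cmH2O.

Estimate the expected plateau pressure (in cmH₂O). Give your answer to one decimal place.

End-expiratory occlusion gives total PEEP = 18 cmH2O (intrinsic PEEP = 18 − 16 = 2). Use total PEEP for the elastic gradient.
Pplat = PEEPtotal + Vt / Cstat = 18 + 405 / 31.2 = 18 + 12.981 = 30.981 cmH2O.

31.0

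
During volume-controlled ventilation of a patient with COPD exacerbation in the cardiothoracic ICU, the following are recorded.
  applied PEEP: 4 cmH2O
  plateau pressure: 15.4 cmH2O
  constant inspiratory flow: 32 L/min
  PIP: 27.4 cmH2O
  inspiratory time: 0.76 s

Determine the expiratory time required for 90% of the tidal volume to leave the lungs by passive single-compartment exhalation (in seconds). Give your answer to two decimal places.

Flow: 32 L/min ÷ 60 = 0.5333 L/s.
Vt = flow × Ti = 0.5333 L/s × 0.76 s × 1000 mL/L = 405.31 mL.
R = (PIP − Pplat)/V̇ = (27.4 − 15.4) / 0.5333 = 12.0/0.5333 = 22.501 cmH2O·s/L.
C = Vt/(Pplat − PEEP) = 405.31 / (15.4 − 4) = 405.31/11.4 = 35.554 mL/cmH2O.
τ = R × C = 22.501 × 0.03555 L/cmH2O = 0.7999 s.
t = −τ·ln(1 − 0.90) = −0.7999·ln(0.1) = 1.842 s.

1.84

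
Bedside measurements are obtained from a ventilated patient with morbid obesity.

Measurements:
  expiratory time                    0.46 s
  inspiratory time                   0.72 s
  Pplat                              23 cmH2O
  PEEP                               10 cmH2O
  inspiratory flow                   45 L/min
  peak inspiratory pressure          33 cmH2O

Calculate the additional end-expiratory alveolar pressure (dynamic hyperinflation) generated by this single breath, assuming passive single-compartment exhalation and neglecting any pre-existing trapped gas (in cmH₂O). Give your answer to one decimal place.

5.7

Flow: 45 L/min ÷ 60 = 0.75 L/s.
Vt = flow × Ti = 0.75 L/s × 0.72 s × 1000 mL/L = 540.0 mL.
R = (PIP − Pplat)/V̇ = (33 − 23) / 0.75 = 10.0/0.75 = 13.333 cmH2O·s/L.
C = Vt/(Pplat − PEEP) = 540.0 / (23 − 10) = 540.0/13.0 = 41.538 mL/cmH2O.
τ = R × C = 13.333 × 0.04154 L/cmH2O = 0.5539 s.
Fraction remaining = e^(−Te/τ) = e^(−0.46/0.5539) = 0.4358; trapped volume = 540.0 × 0.4358 = 235.33 mL.
Additional alveolar pressure from trapping ≈ V_trapped / C = 235.33 / 41.538 = 5.665 cmH2O.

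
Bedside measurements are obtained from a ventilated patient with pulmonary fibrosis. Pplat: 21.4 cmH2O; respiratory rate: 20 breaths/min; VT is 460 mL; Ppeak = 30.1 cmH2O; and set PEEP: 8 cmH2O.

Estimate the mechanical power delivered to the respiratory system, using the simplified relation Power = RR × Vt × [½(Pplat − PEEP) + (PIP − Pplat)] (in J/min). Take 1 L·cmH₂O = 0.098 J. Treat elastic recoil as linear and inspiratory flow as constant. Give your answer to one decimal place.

Per-breath work = Vt × [½(Pplat−PEEP) + (PIP−Pplat)] = 0.460 × [0.5×13.4 + 8.7] = 0.460 × 15.4 = 7.084 L·cmH2O.
Power = 20 × 7.084 = 141.68 L·cmH2O/min.
× 0.098 J/(L·cmH2O) → 13.885 J/min.

13.9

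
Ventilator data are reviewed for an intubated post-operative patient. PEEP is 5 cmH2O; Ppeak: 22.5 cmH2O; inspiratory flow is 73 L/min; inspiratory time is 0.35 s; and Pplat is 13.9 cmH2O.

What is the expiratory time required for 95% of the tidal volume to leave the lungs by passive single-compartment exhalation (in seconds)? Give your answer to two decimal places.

Flow: 73 L/min ÷ 60 = 1.2167 L/s.
Vt = flow × Ti = 1.2167 L/s × 0.35 s × 1000 mL/L = 425.85 mL.
R = (PIP − Pplat)/V̇ = (22.5 − 13.9) / 1.2167 = 8.6/1.2167 = 7.068 cmH2O·s/L.
C = Vt/(Pplat − PEEP) = 425.85 / (13.9 − 5) = 425.85/8.9 = 47.848 mL/cmH2O.
τ = R × C = 7.068 × 0.04785 L/cmH2O = 0.3382 s.
t = −τ·ln(1 − 0.95) = −0.3382·ln(0.05) = 1.013 s.

1.01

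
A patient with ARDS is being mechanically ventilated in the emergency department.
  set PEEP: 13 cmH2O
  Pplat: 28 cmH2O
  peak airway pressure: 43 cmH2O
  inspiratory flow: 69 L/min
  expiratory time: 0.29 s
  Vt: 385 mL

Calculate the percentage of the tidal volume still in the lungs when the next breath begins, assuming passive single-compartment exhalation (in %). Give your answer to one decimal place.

42.1

Flow: 69 L/min ÷ 60 = 1.15 L/s.
R = (PIP − Pplat)/V̇ = (43 − 28) / 1.15 = 15.0/1.15 = 13.043 cmH2O·s/L.
C = Vt/(Pplat − PEEP) = 385.0 / (28 − 13) = 385.0/15.0 = 25.667 mL/cmH2O.
τ = R × C = 13.043 × 0.02567 L/cmH2O = 0.3348 s.
Fraction remaining at end-expiration = e^(−Te/τ) = e^(−0.29/0.3348) = 0.4206 → 42.06%.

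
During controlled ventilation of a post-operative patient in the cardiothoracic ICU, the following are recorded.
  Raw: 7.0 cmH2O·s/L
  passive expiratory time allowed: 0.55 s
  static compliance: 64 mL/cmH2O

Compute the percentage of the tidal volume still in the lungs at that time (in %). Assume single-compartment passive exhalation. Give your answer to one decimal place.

τ = R × C = 7.0 × 64 mL/cmH2O = 7.0 × 0.064 L/cmH2O = 0.448 s.
Passive exhalation: V(t)/V₀ = e^(−t/τ) = e^(−0.55/0.448) = 0.293.
Fraction remaining = 0.293 → 29.3%.

29.3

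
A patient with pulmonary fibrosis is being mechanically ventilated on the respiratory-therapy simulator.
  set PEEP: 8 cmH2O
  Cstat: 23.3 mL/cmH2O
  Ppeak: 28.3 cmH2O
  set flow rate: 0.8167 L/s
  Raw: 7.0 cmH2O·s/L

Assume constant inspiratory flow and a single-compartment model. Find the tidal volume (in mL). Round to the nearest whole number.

340

Equation of motion (constant flow): PIP = Vt/C + R·V̇ + PEEP.
Vt/C = PIP − R·V̇ − PEEP = 28.3 − 5.717 − 8 = 14.583 cmH2O.
Vt = C × 14.583 = 23.3 × 14.583 = 339.78 mL.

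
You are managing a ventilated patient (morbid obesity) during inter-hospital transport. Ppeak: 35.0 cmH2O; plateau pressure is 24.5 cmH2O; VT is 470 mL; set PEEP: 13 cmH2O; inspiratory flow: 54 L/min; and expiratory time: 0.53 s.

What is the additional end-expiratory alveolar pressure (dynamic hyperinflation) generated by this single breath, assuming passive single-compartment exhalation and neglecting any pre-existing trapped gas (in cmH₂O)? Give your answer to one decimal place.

3.8

Flow: 54 L/min ÷ 60 = 0.9 L/s.
R = (PIP − Pplat)/V̇ = (35.0 − 24.5) / 0.9 = 10.5/0.9 = 11.667 cmH2O·s/L.
C = Vt/(Pplat − PEEP) = 470.0 / (24.5 − 13) = 470.0/11.5 = 40.87 mL/cmH2O.
τ = R × C = 11.667 × 0.04087 L/cmH2O = 0.4768 s.
Fraction remaining = e^(−Te/τ) = e^(−0.53/0.4768) = 0.329; trapped volume = 470.0 × 0.329 = 154.63 mL.
Additional alveolar pressure from trapping ≈ V_trapped / C = 154.63 / 40.87 = 3.783 cmH2O.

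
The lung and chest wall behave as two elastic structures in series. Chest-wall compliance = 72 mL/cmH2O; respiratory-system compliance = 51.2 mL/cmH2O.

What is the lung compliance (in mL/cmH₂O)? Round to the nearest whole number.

177

1/CL = 1/Crs − 1/Ccw.
1/CL = 1/51.2 − 1/72 = 0.005642.
CL = 177.24 mL/cmH2O.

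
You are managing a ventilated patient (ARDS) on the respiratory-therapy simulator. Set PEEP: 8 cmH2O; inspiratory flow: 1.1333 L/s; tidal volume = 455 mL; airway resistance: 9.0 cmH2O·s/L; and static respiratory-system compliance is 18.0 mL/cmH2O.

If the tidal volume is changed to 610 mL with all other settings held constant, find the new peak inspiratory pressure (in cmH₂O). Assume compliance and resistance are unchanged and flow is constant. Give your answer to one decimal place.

PIP = Vt/C + R·V̇ + PEEP (constant-flow equation of motion).
Only the elastic term changes: ΔPIP = ΔVt / C = (610 − 455) / 18.0 = 8.611 cmH2O.
Original PIP = 455/18.0 + 9.0×1.1333 + 8 = 43.477 cmH2O; new PIP = 43.477 + (8.611) = 52.088 cmH2O.

52.1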